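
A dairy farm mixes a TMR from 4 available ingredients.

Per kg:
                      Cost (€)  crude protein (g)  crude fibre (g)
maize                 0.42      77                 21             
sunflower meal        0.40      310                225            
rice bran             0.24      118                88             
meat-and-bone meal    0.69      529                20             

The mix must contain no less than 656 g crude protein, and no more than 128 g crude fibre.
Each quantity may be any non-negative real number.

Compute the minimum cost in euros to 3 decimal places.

Let x1 = kg of maize, x2 = kg of sunflower meal, x3 = kg of rice bran, x4 = kg of meat-and-bone meal.
min 0.42x1 + 0.4x2 + 0.24x3 + 0.69x4 with:
  77x1 + 310x2 + 118x3 + 529x4 ≥ 656   (crude protein)
  21x1 + 225x2 + 88x3 + 20x4 ≤ 128   (crude fibre)
  x1, x2, x3, x4 ≥ 0.
The minimum-cost mix takes nothing from maize, rice bran — only sunflower meal, meat-and-bone meal. The crude protein and crude fibre requirements are met with equality.
Solving gives x2 = 0.4839, x4 = 0.9565.
Total cost: 0.4·0.4839 + 0.69·0.9565 = 0.85355.

€0.854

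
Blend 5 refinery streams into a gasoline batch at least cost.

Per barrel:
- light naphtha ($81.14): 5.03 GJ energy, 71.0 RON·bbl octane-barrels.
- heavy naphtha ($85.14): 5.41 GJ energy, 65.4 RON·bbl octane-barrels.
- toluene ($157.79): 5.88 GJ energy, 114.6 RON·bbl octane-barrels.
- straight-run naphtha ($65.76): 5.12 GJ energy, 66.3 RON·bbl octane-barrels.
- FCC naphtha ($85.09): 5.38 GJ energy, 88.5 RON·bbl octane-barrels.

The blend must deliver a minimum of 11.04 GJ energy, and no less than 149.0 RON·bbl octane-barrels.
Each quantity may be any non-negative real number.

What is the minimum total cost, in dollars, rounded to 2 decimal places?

Set it up as a linear program. Let x1 = barrels of light naphtha, x2 = barrels of heavy naphtha, x3 = barrels of toluene, x4 = barrels of straight-run naphtha, x5 = barrels of FCC naphtha.
Minimise 81.14x1 + 85.14x2 + 157.79x3 + 65.76x4 + 85.09x5 with:
  5.03x1 + 5.41x2 + 5.88x3 + 5.12x4 + 5.38x5 ≥ 11.04   (energy)
  71x1 + 65.4x2 + 114.6x3 + 66.3x4 + 88.5x5 ≥ 149   (octane-barrels)
  x1, x2, x3, x4, x5 ≥ 0.
At the optimum only straight-run naphtha, FCC naphtha are positive (light naphtha, heavy naphtha, toluene = 0). There the energy and octane-barrels constraints are tight.
Optimal quantities: straight-run naphtha = 1.8192 barrels, FCC naphtha = 0.32074 barrels.
Hence cost = 65.76·1.8192 + 85.09·0.32074 = $146.9224.

$146.92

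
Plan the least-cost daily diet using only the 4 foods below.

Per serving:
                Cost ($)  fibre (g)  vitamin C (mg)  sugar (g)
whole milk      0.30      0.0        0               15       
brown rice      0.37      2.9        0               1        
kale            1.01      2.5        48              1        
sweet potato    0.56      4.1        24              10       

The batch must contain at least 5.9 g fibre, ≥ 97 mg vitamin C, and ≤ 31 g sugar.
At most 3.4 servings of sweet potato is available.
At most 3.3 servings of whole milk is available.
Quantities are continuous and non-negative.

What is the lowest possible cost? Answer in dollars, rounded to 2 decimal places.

$2.06

Set it up as a linear program. Let x1 = servings of whole milk, x2 = servings of brown rice, x3 = servings of kale, x4 = servings of sweet potato.
min 0.3x1 + 0.37x2 + 1.01x3 + 0.56x4 s.t.:
  2.9x2 + 2.5x3 + 4.1x4 ≥ 5.9   (fibre)
  48x3 + 24x4 ≥ 97   (vitamin C)
  15x1 + 1x2 + 1x3 + 10x4 ≤ 31   (sugar)
  x4 ≤ 3.4
  x1 ≤ 3.3
  x1, x2, x3, x4 ≥ 0.
At the optimum only kale, sweet potato are positive (whole milk, brown rice = 0). There the fibre and vitamin C constraints are tight.
So kale = 1.872 servings, sweet potato = 0.2975 servings.
Total cost: 1.01·1.872 + 0.56·0.2975 = 2.0573.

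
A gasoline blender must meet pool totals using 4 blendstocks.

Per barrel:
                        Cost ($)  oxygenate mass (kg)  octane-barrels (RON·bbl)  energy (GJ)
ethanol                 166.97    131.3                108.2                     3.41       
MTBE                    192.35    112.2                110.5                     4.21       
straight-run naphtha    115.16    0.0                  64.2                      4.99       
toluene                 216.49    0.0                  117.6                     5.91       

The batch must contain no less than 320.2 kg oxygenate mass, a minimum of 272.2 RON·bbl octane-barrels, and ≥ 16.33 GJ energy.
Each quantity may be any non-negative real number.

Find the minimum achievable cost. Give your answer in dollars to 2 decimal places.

Let x1 = barrels of ethanol, x2 = barrels of MTBE, x3 = barrels of straight-run naphtha, x4 = barrels of toluene.
Minimise 166.97x1 + 192.35x2 + 115.16x3 + 216.49x4 subject to:
  131.3x1 + 112.2x2 ≥ 320.2   (oxygenate mass)
  108.2x1 + 110.5x2 + 64.2x3 + 117.6x4 ≥ 272.2   (octane-barrels)
  3.41x1 + 4.21x2 + 4.99x3 + 5.91x4 ≥ 16.33   (energy)
  x1, x2, x3, x4 ≥ 0.
The cheapest feasible vertex uses only ethanol, straight-run naphtha; MTBE, toluene are not used. Binding constraints: oxygenate mass and energy.
Solving gives x1 = 2.4387, x3 = 1.606.
Objective = 166.97·2.4387 + 115.16·1.606 = 592.1367.

$592.14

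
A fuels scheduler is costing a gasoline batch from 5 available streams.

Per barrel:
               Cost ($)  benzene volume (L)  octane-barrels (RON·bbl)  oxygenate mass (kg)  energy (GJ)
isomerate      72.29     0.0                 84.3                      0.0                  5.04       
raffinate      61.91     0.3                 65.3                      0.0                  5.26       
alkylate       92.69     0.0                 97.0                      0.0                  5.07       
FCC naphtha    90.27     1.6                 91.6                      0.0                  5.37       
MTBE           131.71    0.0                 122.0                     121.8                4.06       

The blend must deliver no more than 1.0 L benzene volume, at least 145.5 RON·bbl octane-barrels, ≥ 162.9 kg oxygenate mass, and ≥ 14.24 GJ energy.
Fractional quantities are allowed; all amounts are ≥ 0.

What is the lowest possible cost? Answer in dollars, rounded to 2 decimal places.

$279.85

Treat it as an LP. Let x1 = barrels of isomerate, x2 = barrels of raffinate, x3 = barrels of alkylate, x4 = barrels of FCC naphtha, x5 = barrels of MTBE.
min 72.29x1 + 61.91x2 + 92.69x3 + 90.27x4 + 131.71x5 s.t.:
  0.3x2 + 1.6x4 ≤ 1   (benzene volume)
  84.3x1 + 65.3x2 + 97x3 + 91.6x4 + 122x5 ≥ 145.5   (octane-barrels)
  121.8x5 ≥ 162.9   (oxygenate mass)
  5.04x1 + 5.26x2 + 5.07x3 + 5.37x4 + 4.06x5 ≥ 14.24   (energy)
  x1, x2, x3, x4, x5 ≥ 0.
The cheapest feasible vertex uses only raffinate, MTBE; isomerate, alkylate, FCC naphtha are not used. There the oxygenate mass and energy constraints are tight.
That vertex is x2 = 1.6749, x5 = 1.33744.
Cost = 61.91·1.6749 + 131.71·1.33744 = 279.8473.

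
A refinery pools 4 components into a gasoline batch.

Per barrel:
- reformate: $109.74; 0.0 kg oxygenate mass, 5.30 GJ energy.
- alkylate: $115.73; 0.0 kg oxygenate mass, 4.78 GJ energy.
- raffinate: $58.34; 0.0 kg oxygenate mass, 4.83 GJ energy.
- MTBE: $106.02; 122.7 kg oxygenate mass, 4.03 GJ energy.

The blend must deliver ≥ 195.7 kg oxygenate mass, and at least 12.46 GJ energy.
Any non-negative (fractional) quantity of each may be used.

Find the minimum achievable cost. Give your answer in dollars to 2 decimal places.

Let x1 = barrels of reformate, x2 = barrels of alkylate, x3 = barrels of raffinate, x4 = barrels of MTBE.
Minimise 109.74x1 + 115.73x2 + 58.34x3 + 106.02x4 s.t.:
  122.7x4 ≥ 195.7   (oxygenate mass)
  5.3x1 + 4.78x2 + 4.83x3 + 4.03x4 ≥ 12.46   (energy)
  x1, x2, x3, x4 ≥ 0.
The cheapest feasible vertex uses only raffinate, MTBE; reformate, alkylate are not used. Binding constraints: oxygenate mass and energy.
That vertex is x3 = 1.24894, x4 = 1.59495.
Objective = 58.34·1.24894 + 106.02·1.59495 = 241.9598.

$241.96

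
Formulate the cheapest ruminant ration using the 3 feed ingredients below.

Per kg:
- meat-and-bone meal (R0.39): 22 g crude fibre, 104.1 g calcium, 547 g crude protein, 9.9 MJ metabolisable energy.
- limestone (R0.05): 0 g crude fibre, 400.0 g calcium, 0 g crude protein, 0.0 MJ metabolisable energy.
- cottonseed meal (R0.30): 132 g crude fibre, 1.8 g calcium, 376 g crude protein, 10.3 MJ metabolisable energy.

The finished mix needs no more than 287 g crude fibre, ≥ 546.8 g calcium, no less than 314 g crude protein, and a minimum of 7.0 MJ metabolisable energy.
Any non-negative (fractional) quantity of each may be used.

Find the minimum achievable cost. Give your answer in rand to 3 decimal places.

Treat it as an LP. Let x1 = kg of meat-and-bone meal, x2 = kg of limestone, x3 = kg of cottonseed meal.
Minimise 0.39x1 + 0.05x2 + 0.3x3 with:
  22x1 + 132x3 ≤ 287   (crude fibre)
  104.1x1 + 400x2 + 1.8x3 ≥ 546.8   (calcium)
  547x1 + 376x3 ≥ 314   (crude protein)
  9.9x1 + 10.3x3 ≥ 7   (metabolisable energy)
  x1, x2, x3 ≥ 0.
The optimal mix uses every input. The calcium, crude protein, metabolisable energy requirements are met with equality.
So meat-and-bone meal = 0.315 kg, limestone = 1.283 kg, cottonseed meal = 0.3768 kg.
Objective = 0.39·0.315 + 0.05·1.283 + 0.3·0.3768 = 0.30004.

R0.300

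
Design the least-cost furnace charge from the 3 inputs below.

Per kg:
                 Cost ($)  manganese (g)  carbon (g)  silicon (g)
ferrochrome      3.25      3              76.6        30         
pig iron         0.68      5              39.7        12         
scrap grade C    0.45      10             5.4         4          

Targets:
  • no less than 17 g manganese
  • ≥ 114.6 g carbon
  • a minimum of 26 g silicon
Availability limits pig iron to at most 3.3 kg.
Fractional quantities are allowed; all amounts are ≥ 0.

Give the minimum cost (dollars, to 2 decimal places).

Let x1 = kg of ferrochrome, x2 = kg of pig iron, x3 = kg of scrap grade C.
Minimise 3.25x1 + 0.68x2 + 0.45x3 subject to:
  3x1 + 5x2 + 10x3 ≥ 17   (manganese)
  76.6x1 + 39.7x2 + 5.4x3 ≥ 114.6   (carbon)
  30x1 + 12x2 + 4x3 ≥ 26   (silicon)
  x2 ≤ 3.3
  x1, x2, x3 ≥ 0.
At the optimum only pig iron, scrap grade C are positive (ferrochrome = 0). Binding constraints: manganese and carbon.
Solving gives x2 = 2.849, x3 = 0.2754.
Total cost: 0.68·2.849 + 0.45·0.2754 = 2.0613.

$2.06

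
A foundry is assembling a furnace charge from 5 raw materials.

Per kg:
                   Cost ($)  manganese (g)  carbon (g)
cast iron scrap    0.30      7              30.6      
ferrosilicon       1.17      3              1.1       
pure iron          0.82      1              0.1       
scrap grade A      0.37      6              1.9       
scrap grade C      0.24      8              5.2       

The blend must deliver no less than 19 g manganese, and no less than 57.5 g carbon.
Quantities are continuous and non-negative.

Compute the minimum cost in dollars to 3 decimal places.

$0.726

Treat it as an LP. Let x1 = kg of cast iron scrap, x2 = kg of ferrosilicon, x3 = kg of pure iron, x4 = kg of scrap grade A, x5 = kg of scrap grade C.
Minimize 0.3x1 + 1.17x2 + 0.82x3 + 0.37x4 + 0.24x5 with:
  7x1 + 3x2 + 1x3 + 6x4 + 8x5 ≥ 19   (manganese)
  30.6x1 + 1.1x2 + 0.1x3 + 1.9x4 + 5.2x5 ≥ 57.5   (carbon)
  x1, x2, x3, x4, x5 ≥ 0.
At the optimum only cast iron scrap, scrap grade C are positive (ferrosilicon, pure iron, scrap grade A = 0). Binding constraints: manganese and carbon.
Optimal quantities: cast iron scrap = 1.733 kg, scrap grade C = 0.8584 kg.
Cost = 0.3·1.733 + 0.24·0.8584 = 0.72592.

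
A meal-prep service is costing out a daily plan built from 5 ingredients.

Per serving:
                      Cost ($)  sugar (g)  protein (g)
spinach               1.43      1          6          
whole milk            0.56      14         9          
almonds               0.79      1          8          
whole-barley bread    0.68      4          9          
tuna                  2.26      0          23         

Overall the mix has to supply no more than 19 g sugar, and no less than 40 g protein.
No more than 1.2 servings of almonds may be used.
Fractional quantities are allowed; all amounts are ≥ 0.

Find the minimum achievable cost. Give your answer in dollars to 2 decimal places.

$3.01

Let x1 = servings of spinach, x2 = servings of whole milk, x3 = servings of almonds, x4 = servings of whole-barley bread, x5 = servings of tuna.
Minimise 1.43x1 + 0.56x2 + 0.79x3 + 0.68x4 + 2.26x5 with:
  1x1 + 14x2 + 1x3 + 4x4 ≤ 19   (sugar)
  6x1 + 9x2 + 8x3 + 9x4 + 23x5 ≥ 40   (protein)
  x3 ≤ 1.2
  x1, x2, x3, x4, x5 ≥ 0.
The optimal basis is {whole milk, whole-barley bread}; spinach, almonds, tuna drop out. There the sugar and protein constraints are tight.
That vertex is x2 = 0.1222, x4 = 4.322.
Total cost: 0.56·0.1222 + 0.68·4.322 = 3.0074.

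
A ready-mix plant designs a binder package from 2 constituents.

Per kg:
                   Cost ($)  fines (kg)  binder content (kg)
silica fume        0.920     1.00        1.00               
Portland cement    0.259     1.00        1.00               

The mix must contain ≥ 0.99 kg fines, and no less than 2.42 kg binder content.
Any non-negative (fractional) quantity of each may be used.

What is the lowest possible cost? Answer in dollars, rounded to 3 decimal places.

$0.627

Treat it as an LP. Let x1 = kg of silica fume, x2 = kg of Portland cement.
min 0.92x1 + 0.259x2 with:
  1x1 + 1x2 ≥ 0.99   (fines)
  1x1 + 1x2 ≥ 2.42   (binder content)
  x1, x2 ≥ 0.
The minimum-cost mix takes nothing from silica fume — only Portland cement. The binder content requirement is met with equality.
Solving gives x2 = 2.42.
Hence cost = 0.259·2.42 = $0.62678.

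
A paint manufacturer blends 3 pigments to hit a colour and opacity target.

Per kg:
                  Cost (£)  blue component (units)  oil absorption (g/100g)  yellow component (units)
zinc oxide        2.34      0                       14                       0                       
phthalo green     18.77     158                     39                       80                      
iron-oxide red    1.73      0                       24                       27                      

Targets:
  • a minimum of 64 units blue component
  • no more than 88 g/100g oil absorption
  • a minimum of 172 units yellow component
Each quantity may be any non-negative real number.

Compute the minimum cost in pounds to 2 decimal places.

This is a linear program. Let x1 = kg of zinc oxide, x2 = kg of phthalo green, x3 = kg of iron-oxide red.
min 2.34x1 + 18.77x2 + 1.73x3 s.t.:
  158x2 ≥ 64   (blue component)
  14x1 + 39x2 + 24x3 ≤ 88   (oil absorption)
  80x2 + 27x3 ≥ 172   (yellow component)
  x1, x2, x3 ≥ 0.
At the optimum only phthalo green, iron-oxide red are positive (zinc oxide = 0). Binding constraints: oil absorption and yellow component.
Solving gives x2 = 2.0208, x3 = 0.38293.
Hence cost = 18.77·2.0208 + 1.73·0.38293 = £38.5929.

£38.59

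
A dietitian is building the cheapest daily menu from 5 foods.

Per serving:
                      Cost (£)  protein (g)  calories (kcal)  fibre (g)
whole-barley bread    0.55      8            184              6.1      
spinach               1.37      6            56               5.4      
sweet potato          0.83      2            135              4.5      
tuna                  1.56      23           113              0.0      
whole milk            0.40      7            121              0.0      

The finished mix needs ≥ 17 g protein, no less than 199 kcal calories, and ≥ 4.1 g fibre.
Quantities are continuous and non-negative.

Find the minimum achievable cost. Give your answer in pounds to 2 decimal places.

£1.03

Treat it as an LP. Let x1 = servings of whole-barley bread, x2 = servings of spinach, x3 = servings of sweet potato, x4 = servings of tuna, x5 = servings of whole milk.
min 0.55x1 + 1.37x2 + 0.83x3 + 1.56x4 + 0.4x5 subject to:
  8x1 + 6x2 + 2x3 + 23x4 + 7x5 ≥ 17   (protein)
  184x1 + 56x2 + 135x3 + 113x4 + 121x5 ≥ 199   (calories)
  6.1x1 + 5.4x2 + 4.5x3 ≥ 4.1   (fibre)
  x1, x2, x3, x4, x5 ≥ 0.
The optimal basis is {whole-barley bread, whole milk}; spinach, sweet potato, tuna drop out. The protein and fibre requirements are met with equality.
Optimal quantities: whole-barley bread = 0.6721 servings, whole milk = 1.66 servings.
Hence cost = 0.55·0.6721 + 0.4·1.66 = £1.0337.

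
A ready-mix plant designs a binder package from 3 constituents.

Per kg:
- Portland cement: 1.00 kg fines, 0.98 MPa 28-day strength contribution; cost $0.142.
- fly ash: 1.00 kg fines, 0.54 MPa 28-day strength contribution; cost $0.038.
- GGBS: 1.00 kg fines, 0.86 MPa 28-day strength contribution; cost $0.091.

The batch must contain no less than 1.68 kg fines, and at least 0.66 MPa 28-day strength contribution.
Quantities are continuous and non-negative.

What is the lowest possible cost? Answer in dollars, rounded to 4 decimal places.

Let x1 = kg of Portland cement, x2 = kg of fly ash, x3 = kg of GGBS.
min 0.142x1 + 0.038x2 + 0.091x3 subject to:
  1x1 + 1x2 + 1x3 ≥ 1.68   (fines)
  0.98x1 + 0.54x2 + 0.86x3 ≥ 0.66   (28-day strength contribution)
  x1, x2, x3 ≥ 0.
The cheapest feasible vertex uses only fly ash; Portland cement, GGBS are not used. There the fines constraint is tight.
Optimal quantities: fly ash = 1.68 kg.
Cost = 0.038·1.68 = 0.063840.

$0.0638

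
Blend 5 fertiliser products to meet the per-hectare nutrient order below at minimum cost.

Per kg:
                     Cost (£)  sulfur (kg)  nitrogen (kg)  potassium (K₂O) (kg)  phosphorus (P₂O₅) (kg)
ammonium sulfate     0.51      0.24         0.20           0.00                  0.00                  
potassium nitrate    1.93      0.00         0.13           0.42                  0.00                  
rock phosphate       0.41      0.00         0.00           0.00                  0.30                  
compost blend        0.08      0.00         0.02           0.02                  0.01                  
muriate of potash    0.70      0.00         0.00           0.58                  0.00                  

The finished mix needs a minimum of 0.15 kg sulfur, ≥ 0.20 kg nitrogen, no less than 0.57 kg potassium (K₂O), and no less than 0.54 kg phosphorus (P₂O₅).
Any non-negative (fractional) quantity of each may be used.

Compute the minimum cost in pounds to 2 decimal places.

Set it up as a linear program. Let x1 = kg of ammonium sulfate, x2 = kg of potassium nitrate, x3 = kg of rock phosphate, x4 = kg of compost blend, x5 = kg of muriate of potash.
min 0.51x1 + 1.93x2 + 0.41x3 + 0.08x4 + 0.7x5 subject to:
  0.24x1 ≥ 0.15   (sulfur)
  0.2x1 + 0.13x2 + 0.02x4 ≥ 0.2   (nitrogen)
  0.42x2 + 0.02x4 + 0.58x5 ≥ 0.57   (potassium (K₂O))
  0.3x3 + 0.01x4 ≥ 0.54   (phosphorus (P₂O₅))
  x1, x2, x3, x4, x5 ≥ 0.
The minimum-cost mix takes nothing from potassium nitrate — only ammonium sulfate, rock phosphate, compost blend, muriate of potash. Binding constraints: sulfur, nitrogen, potassium (K₂O), phosphorus (P₂O₅).
So ammonium sulfate = 0.625 kg, rock phosphate = 1.675 kg, compost blend = 3.75 kg, muriate of potash = 0.8534 kg.
Cost = 0.51·0.625 + 0.41·1.675 + 0.08·3.75 + 0.7·0.8534 = 1.9029.

£1.90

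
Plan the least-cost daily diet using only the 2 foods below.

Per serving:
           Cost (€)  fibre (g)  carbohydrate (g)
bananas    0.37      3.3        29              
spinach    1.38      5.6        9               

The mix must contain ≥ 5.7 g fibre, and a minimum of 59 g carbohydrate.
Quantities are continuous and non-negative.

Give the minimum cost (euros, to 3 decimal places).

€0.753

Let x1 = servings of bananas, x2 = servings of spinach.
Minimise 0.37x1 + 1.38x2 with:
  3.3x1 + 5.6x2 ≥ 5.7   (fibre)
  29x1 + 9x2 ≥ 59   (carbohydrate)
  x1, x2 ≥ 0.
The minimum-cost mix takes nothing from spinach — only bananas. There the carbohydrate constraint is tight.
So bananas = 2.034 servings.
Total cost: 0.37·2.034 = 0.75258.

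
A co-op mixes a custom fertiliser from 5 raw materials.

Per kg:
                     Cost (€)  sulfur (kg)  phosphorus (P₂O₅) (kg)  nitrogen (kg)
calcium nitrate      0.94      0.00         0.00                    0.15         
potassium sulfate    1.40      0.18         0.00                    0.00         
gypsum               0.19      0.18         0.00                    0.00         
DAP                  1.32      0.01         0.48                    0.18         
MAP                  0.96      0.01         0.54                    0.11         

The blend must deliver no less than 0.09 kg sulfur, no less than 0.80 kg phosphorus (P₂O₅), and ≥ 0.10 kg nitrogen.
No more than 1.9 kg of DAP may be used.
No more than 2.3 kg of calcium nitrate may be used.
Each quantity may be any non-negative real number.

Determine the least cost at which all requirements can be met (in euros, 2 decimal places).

This is a linear program. Let x1 = kg of calcium nitrate, x2 = kg of potassium sulfate, x3 = kg of gypsum, x4 = kg of DAP, x5 = kg of MAP.
Minimize 0.94x1 + 1.4x2 + 0.19x3 + 1.32x4 + 0.96x5 subject to:
  0.18x2 + 0.18x3 + 0.01x4 + 0.01x5 ≥ 0.09   (sulfur)
  0.48x4 + 0.54x5 ≥ 0.8   (phosphorus (P₂O₅))
  0.15x1 + 0.18x4 + 0.11x5 ≥ 0.1   (nitrogen)
  x4 ≤ 1.9
  x1 ≤ 2.3
  x1, x2, x3, x4, x5 ≥ 0.
The optimal basis is {gypsum, MAP}; calcium nitrate, potassium sulfate, DAP drop out. Binding constraints: sulfur and phosphorus (P₂O₅).
So gypsum = 0.4177 kg, MAP = 1.481 kg.
Hence cost = 0.19·0.4177 + 0.96·1.481 = €1.5011.

€1.50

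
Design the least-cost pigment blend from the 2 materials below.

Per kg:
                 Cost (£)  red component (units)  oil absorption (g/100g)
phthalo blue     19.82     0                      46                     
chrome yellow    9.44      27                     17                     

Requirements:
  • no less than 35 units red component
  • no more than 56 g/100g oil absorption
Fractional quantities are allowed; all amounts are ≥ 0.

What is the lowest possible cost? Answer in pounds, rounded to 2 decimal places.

£12.24

Treat it as an LP. Let x1 = kg of phthalo blue, x2 = kg of chrome yellow.
min 19.82x1 + 9.44x2 with:
  27x2 ≥ 35   (red component)
  46x1 + 17x2 ≤ 56   (oil absorption)
  x1, x2 ≥ 0.
At the optimum only chrome yellow is positive (phthalo blue = 0). The red component requirement is met with equality.
Solving gives x2 = 1.2963.
Objective = 9.44·1.2963 = 12.2371.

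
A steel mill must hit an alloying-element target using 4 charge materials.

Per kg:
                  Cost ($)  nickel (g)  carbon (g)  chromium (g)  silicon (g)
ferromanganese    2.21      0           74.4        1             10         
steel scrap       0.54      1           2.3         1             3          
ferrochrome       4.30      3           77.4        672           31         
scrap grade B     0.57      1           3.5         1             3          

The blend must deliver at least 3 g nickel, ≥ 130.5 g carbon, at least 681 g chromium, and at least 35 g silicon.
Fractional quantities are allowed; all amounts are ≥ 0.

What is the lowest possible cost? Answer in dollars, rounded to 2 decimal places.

$5.90

Let x1 = kg of ferromanganese, x2 = kg of steel scrap, x3 = kg of ferrochrome, x4 = kg of scrap grade B.
Minimise 2.21x1 + 0.54x2 + 4.3x3 + 0.57x4 subject to:
  1x2 + 3x3 + 1x4 ≥ 3   (nickel)
  74.4x1 + 2.3x2 + 77.4x3 + 3.5x4 ≥ 130.5   (carbon)
  1x1 + 1x2 + 672x3 + 1x4 ≥ 681   (chromium)
  10x1 + 3x2 + 31x3 + 3x4 ≥ 35   (silicon)
  x1, x2, x3, x4 ≥ 0.
At the optimum only ferromanganese, ferrochrome are positive (steel scrap, scrap grade B = 0). There the carbon and chromium constraints are tight.
Optimal quantities: ferromanganese = 0.7009 kg, ferrochrome = 1.012 kg.
Total cost: 2.21·0.7009 + 4.3·1.012 = 5.9006.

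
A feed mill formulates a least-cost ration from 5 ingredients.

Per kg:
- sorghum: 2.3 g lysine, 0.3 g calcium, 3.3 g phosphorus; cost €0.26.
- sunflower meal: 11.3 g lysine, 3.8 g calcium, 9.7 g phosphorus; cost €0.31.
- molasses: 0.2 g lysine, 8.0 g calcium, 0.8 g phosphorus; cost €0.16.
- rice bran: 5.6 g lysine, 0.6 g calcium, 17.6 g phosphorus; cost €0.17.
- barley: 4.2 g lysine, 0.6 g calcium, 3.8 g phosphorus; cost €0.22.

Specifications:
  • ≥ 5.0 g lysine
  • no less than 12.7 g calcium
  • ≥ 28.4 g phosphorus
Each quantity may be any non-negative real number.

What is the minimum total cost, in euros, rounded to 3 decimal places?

€0.498

Let x1 = kg of sorghum, x2 = kg of sunflower meal, x3 = kg of molasses, x4 = kg of rice bran, x5 = kg of barley.
Minimize 0.26x1 + 0.31x2 + 0.16x3 + 0.17x4 + 0.22x5 subject to:
  2.3x1 + 11.3x2 + 0.2x3 + 5.6x4 + 4.2x5 ≥ 5   (lysine)
  0.3x1 + 3.8x2 + 8x3 + 0.6x4 + 0.6x5 ≥ 12.7   (calcium)
  3.3x1 + 9.7x2 + 0.8x3 + 17.6x4 + 3.8x5 ≥ 28.4   (phosphorus)
  x1, x2, x3, x4, x5 ≥ 0.
The optimal basis is {molasses, rice bran}; sorghum, sunflower meal, barley drop out. There the calcium and phosphorus constraints are tight.
That vertex is x3 = 1.471, x4 = 1.547.
Hence cost = 0.16·1.471 + 0.17·1.547 = €0.49835.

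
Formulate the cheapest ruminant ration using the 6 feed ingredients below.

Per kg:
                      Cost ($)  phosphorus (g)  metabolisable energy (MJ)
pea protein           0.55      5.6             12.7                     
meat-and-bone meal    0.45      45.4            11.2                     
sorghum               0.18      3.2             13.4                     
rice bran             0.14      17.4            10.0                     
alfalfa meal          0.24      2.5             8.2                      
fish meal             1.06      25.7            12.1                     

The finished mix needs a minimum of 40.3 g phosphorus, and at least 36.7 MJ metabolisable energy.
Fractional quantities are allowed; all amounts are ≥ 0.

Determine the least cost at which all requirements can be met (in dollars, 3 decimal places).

$0.505

This is a linear program. Let x1 = kg of pea protein, x2 = kg of meat-and-bone meal, x3 = kg of sorghum, x4 = kg of rice bran, x5 = kg of alfalfa meal, x6 = kg of fish meal.
Minimise 0.55x1 + 0.45x2 + 0.18x3 + 0.14x4 + 0.24x5 + 1.06x6 s.t.:
  5.6x1 + 45.4x2 + 3.2x3 + 17.4x4 + 2.5x5 + 25.7x6 ≥ 40.3   (phosphorus)
  12.7x1 + 11.2x2 + 13.4x3 + 10x4 + 8.2x5 + 12.1x6 ≥ 36.7   (metabolisable energy)
  x1, x2, x3, x4, x5, x6 ≥ 0.
At the optimum only sorghum, rice bran are positive (pea protein, meat-and-bone meal, alfalfa meal, fish meal = 0). The phosphorus and metabolisable energy requirements are met with equality.
So sorghum = 1.171 kg, rice bran = 2.101 kg.
Cost = 0.18·1.171 + 0.14·2.101 = 0.50492.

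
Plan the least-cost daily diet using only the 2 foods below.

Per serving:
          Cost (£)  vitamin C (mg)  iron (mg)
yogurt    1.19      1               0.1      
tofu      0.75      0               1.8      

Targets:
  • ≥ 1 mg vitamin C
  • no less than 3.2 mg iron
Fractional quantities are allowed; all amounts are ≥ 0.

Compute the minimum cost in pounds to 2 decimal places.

£2.48

This is a linear program. Let x1 = servings of yogurt, x2 = servings of tofu.
Minimize 1.19x1 + 0.75x2 with:
  1x1 ≥ 1   (vitamin C)
  0.1x1 + 1.8x2 ≥ 3.2   (iron)
  x1, x2 ≥ 0.
Both inputs are positive at the optimum. Binding constraints: vitamin C and iron.
Solving gives x1 = 1, x2 = 1.722.
Hence cost = 1.19·1 + 0.75·1.722 = £2.4815.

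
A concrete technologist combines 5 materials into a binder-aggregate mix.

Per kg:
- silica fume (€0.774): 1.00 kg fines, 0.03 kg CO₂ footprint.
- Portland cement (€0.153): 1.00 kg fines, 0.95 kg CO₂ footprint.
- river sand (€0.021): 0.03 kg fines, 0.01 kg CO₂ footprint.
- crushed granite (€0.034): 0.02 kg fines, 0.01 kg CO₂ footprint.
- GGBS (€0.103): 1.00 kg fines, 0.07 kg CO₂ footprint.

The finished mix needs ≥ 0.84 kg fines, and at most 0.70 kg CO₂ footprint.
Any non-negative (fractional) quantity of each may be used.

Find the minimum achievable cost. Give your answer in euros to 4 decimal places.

Set it up as a linear program. Let x1 = kg of silica fume, x2 = kg of Portland cement, x3 = kg of river sand, x4 = kg of crushed granite, x5 = kg of GGBS.
min 0.774x1 + 0.153x2 + 0.021x3 + 0.034x4 + 0.103x5 with:
  1x1 + 1x2 + 0.03x3 + 0.02x4 + 1x5 ≥ 0.84   (fines)
  0.03x1 + 0.95x2 + 0.01x3 + 0.01x4 + 0.07x5 ≤ 0.7   (CO₂ footprint)
  x1, x2, x3, x4, x5 ≥ 0.
At the optimum only GGBS is positive (silica fume, Portland cement, river sand, crushed granite = 0). Binding constraint: fines.
Optimal quantities: GGBS = 0.84 kg.
Objective = 0.103·0.84 = 0.086520.

€0.0865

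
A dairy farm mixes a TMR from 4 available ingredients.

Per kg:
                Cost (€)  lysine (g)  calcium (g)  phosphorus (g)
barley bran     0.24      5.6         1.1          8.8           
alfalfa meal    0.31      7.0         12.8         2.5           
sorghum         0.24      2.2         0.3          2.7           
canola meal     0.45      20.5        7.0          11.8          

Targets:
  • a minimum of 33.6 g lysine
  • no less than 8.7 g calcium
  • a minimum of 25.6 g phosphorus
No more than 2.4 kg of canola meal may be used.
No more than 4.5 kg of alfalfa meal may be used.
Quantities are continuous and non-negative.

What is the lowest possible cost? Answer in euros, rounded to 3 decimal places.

€0.869

This is a linear program. Let x1 = kg of barley bran, x2 = kg of alfalfa meal, x3 = kg of sorghum, x4 = kg of canola meal.
Minimise 0.24x1 + 0.31x2 + 0.24x3 + 0.45x4 with:
  5.6x1 + 7x2 + 2.2x3 + 20.5x4 ≥ 33.6   (lysine)
  1.1x1 + 12.8x2 + 0.3x3 + 7x4 ≥ 8.7   (calcium)
  8.8x1 + 2.5x2 + 2.7x3 + 11.8x4 ≥ 25.6   (phosphorus)
  x4 ≤ 2.4
  x2 ≤ 4.5
  x1, x2, x3, x4 ≥ 0.
At the optimum only barley bran, canola meal are positive (alfalfa meal, sorghum = 0). The lysine and phosphorus requirements are met with equality.
Optimal quantities: barley bran = 1.122 kg, canola meal = 1.332 kg.
Total cost: 0.24·1.122 + 0.45·1.332 = 0.86868.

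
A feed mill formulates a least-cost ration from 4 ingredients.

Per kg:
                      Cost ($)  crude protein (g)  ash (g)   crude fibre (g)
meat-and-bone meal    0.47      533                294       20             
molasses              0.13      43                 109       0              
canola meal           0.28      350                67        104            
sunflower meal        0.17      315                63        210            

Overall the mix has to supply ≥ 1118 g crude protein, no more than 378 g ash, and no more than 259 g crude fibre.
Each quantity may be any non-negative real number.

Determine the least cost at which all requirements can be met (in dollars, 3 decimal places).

$0.900

Treat it as an LP. Let x1 = kg of meat-and-bone meal, x2 = kg of molasses, x3 = kg of canola meal, x4 = kg of sunflower meal.
Minimise 0.47x1 + 0.13x2 + 0.28x3 + 0.17x4 s.t.:
  533x1 + 43x2 + 350x3 + 315x4 ≥ 1118   (crude protein)
  294x1 + 109x2 + 67x3 + 63x4 ≤ 378   (ash)
  20x1 + 104x3 + 210x4 ≤ 259   (crude fibre)
  x1, x2, x3, x4 ≥ 0.
The cheapest feasible vertex uses only meat-and-bone meal, canola meal, sunflower meal; molasses is not used. There the crude protein, ash, crude fibre constraints are tight.
Solving gives x1 = 0.8489, x3 = 1.559, x4 = 0.3802.
Objective = 0.47·0.8489 + 0.28·1.559 + 0.17·0.3802 = 0.90014.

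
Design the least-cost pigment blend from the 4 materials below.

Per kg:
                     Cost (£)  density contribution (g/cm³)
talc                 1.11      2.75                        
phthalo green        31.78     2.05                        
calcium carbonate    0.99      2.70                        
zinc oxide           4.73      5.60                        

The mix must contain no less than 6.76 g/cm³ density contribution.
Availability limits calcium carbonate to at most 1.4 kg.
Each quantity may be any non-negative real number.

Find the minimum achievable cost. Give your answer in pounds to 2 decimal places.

This is a linear program. Let x1 = kg of talc, x2 = kg of phthalo green, x3 = kg of calcium carbonate, x4 = kg of zinc oxide.
min 1.11x1 + 31.78x2 + 0.99x3 + 4.73x4 s.t.:
  2.75x1 + 2.05x2 + 2.7x3 + 5.6x4 ≥ 6.76   (density contribution)
  x3 ≤ 1.4
  x1, x2, x3, x4 ≥ 0.
The minimum-cost mix takes nothing from phthalo green, zinc oxide — only talc, calcium carbonate. The density contribution and the calcium carbonate cap requirements are met with equality.
Optimal quantities: talc = 1.084 kg, calcium carbonate = 1.4 kg.
Cost = 1.11·1.084 + 0.99·1.4 = 2.5892.

£2.59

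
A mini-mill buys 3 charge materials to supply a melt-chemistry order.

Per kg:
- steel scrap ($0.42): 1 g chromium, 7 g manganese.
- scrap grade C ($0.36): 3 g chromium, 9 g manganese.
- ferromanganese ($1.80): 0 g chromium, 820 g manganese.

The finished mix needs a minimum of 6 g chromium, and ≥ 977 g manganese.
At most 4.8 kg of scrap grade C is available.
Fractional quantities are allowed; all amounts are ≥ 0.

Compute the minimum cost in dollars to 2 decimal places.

Let x1 = kg of steel scrap, x2 = kg of scrap grade C, x3 = kg of ferromanganese.
Minimize 0.42x1 + 0.36x2 + 1.8x3 subject to:
  1x1 + 3x2 ≥ 6   (chromium)
  7x1 + 9x2 + 820x3 ≥ 977   (manganese)
  x2 ≤ 4.8
  x1, x2, x3 ≥ 0.
The optimal basis is {scrap grade C, ferromanganese}; steel scrap drops out. The chromium and manganese requirements are met with equality.
Optimal quantities: scrap grade C = 2 kg, ferromanganese = 1.17 kg.
Hence cost = 0.36·2 + 1.8·1.17 = $2.8260.

$2.83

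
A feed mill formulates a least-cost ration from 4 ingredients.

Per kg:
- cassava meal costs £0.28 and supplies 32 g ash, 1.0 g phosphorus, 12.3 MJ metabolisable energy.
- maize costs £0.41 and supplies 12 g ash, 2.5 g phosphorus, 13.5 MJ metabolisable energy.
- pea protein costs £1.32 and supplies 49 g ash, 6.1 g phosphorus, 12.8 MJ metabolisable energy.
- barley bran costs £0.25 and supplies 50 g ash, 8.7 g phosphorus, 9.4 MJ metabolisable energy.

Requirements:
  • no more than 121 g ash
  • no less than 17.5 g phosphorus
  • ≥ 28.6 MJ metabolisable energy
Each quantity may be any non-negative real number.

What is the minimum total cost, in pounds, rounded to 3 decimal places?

£0.728

Treat it as an LP. Let x1 = kg of cassava meal, x2 = kg of maize, x3 = kg of pea protein, x4 = kg of barley bran.
Minimise 0.28x1 + 0.41x2 + 1.32x3 + 0.25x4 s.t.:
  32x1 + 12x2 + 49x3 + 50x4 ≤ 121   (ash)
  1x1 + 2.5x2 + 6.1x3 + 8.7x4 ≥ 17.5   (phosphorus)
  12.3x1 + 13.5x2 + 12.8x3 + 9.4x4 ≥ 28.6   (metabolisable energy)
  x1, x2, x3, x4 ≥ 0.
At the optimum only cassava meal, maize, barley bran are positive (pea protein = 0). Binding constraints: ash, phosphorus, metabolisable energy.
Solving gives x1 = 0.7854, x2 = 0.08153, x4 = 1.898.
Cost = 0.28·0.7854 + 0.41·0.08153 + 0.25·1.898 = 0.72784.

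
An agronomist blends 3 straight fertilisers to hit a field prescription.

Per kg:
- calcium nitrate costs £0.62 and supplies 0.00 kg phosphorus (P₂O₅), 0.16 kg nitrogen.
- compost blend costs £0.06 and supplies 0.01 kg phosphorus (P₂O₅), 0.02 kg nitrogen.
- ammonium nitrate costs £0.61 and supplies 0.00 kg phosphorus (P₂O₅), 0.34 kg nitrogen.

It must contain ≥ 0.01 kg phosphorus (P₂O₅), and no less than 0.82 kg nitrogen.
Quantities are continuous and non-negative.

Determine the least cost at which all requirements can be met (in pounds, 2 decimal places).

Let x1 = kg of calcium nitrate, x2 = kg of compost blend, x3 = kg of ammonium nitrate.
Minimise 0.62x1 + 0.06x2 + 0.61x3 subject to:
  0.01x2 ≥ 0.01   (phosphorus (P₂O₅))
  0.16x1 + 0.02x2 + 0.34x3 ≥ 0.82   (nitrogen)
  x1, x2, x3 ≥ 0.
The cheapest feasible vertex uses only compost blend, ammonium nitrate; calcium nitrate is not used. There the phosphorus (P₂O₅) and nitrogen constraints are tight.
Optimal quantities: compost blend = 1 kg, ammonium nitrate = 2.353 kg.
Objective = 0.06·1 + 0.61·2.353 = 1.4953.

£1.50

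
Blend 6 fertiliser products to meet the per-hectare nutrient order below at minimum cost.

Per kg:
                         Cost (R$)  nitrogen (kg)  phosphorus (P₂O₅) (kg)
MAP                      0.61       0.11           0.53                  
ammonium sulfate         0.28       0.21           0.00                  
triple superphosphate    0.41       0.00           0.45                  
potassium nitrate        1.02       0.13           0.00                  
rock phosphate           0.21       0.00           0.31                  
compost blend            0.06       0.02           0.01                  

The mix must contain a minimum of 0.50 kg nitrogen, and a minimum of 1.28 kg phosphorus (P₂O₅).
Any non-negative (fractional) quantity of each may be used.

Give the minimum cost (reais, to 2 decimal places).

R$1.53

Let x1 = kg of MAP, x2 = kg of ammonium sulfate, x3 = kg of triple superphosphate, x4 = kg of potassium nitrate, x5 = kg of rock phosphate, x6 = kg of compost blend.
Minimise 0.61x1 + 0.28x2 + 0.41x3 + 1.02x4 + 0.21x5 + 0.06x6 subject to:
  0.11x1 + 0.21x2 + 0.13x4 + 0.02x6 ≥ 0.5   (nitrogen)
  0.53x1 + 0.45x3 + 0.31x5 + 0.01x6 ≥ 1.28   (phosphorus (P₂O₅))
  x1, x2, x3, x4, x5, x6 ≥ 0.
The minimum-cost mix takes nothing from MAP, triple superphosphate, potassium nitrate, compost blend — only ammonium sulfate, rock phosphate. The nitrogen and phosphorus (P₂O₅) requirements are met with equality.
Optimal quantities: ammonium sulfate = 2.381 kg, rock phosphate = 4.129 kg.
Objective = 0.28·2.381 + 0.21·4.129 = 1.5338.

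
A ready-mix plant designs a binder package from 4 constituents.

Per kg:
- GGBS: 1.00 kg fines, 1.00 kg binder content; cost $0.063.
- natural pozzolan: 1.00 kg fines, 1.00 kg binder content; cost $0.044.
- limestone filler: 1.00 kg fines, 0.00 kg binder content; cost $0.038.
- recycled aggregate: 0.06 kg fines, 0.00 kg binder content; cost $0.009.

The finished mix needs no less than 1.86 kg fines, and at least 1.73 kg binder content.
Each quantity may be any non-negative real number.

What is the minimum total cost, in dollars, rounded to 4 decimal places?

Let x1 = kg of GGBS, x2 = kg of natural pozzolan, x3 = kg of limestone filler, x4 = kg of recycled aggregate.
min 0.063x1 + 0.044x2 + 0.038x3 + 0.009x4 s.t.:
  1x1 + 1x2 + 1x3 + 0.06x4 ≥ 1.86   (fines)
  1x1 + 1x2 ≥ 1.73   (binder content)
  x1, x2, x3, x4 ≥ 0.
The cheapest feasible vertex uses only natural pozzolan, limestone filler; GGBS, recycled aggregate are not used. The fines and binder content requirements are met with equality.
Optimal quantities: natural pozzolan = 1.73 kg, limestone filler = 0.13 kg.
Objective = 0.044·1.73 + 0.038·0.13 = 0.081060.

$0.0811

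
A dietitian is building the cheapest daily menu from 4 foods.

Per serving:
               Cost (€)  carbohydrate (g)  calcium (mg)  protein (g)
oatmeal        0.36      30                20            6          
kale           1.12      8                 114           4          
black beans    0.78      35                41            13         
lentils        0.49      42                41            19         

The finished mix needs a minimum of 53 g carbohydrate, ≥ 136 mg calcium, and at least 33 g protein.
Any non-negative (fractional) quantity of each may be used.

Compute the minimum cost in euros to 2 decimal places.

€1.48

Let x1 = servings of oatmeal, x2 = servings of kale, x3 = servings of black beans, x4 = servings of lentils.
Minimize 0.36x1 + 1.12x2 + 0.78x3 + 0.49x4 subject to:
  30x1 + 8x2 + 35x3 + 42x4 ≥ 53   (carbohydrate)
  20x1 + 114x2 + 41x3 + 41x4 ≥ 136   (calcium)
  6x1 + 4x2 + 13x3 + 19x4 ≥ 33   (protein)
  x1, x2, x3, x4 ≥ 0.
At the optimum only kale, lentils are positive (oatmeal, black beans = 0). The calcium and protein requirements are met with equality.
Solving gives x2 = 0.6149, x4 = 1.607.
Cost = 1.12·0.6149 + 0.49·1.607 = 1.4761.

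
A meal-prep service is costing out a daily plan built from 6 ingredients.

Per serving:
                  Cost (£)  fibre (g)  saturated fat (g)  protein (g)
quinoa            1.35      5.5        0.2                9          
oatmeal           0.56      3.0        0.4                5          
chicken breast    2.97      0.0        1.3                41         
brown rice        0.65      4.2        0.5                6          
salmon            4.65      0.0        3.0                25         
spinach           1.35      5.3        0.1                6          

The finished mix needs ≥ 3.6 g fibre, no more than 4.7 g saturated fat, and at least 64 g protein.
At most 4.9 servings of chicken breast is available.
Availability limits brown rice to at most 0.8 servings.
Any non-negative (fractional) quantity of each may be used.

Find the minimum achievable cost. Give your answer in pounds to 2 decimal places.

Set it up as a linear program. Let x1 = servings of quinoa, x2 = servings of oatmeal, x3 = servings of chicken breast, x4 = servings of brown rice, x5 = servings of salmon, x6 = servings of spinach.
min 1.35x1 + 0.56x2 + 2.97x3 + 0.65x4 + 4.65x5 + 1.35x6 with:
  5.5x1 + 3x2 + 4.2x4 + 5.3x6 ≥ 3.6   (fibre)
  0.2x1 + 0.4x2 + 1.3x3 + 0.5x4 + 3x5 + 0.1x6 ≤ 4.7   (saturated fat)
  9x1 + 5x2 + 41x3 + 6x4 + 25x5 + 6x6 ≥ 64   (protein)
  x3 ≤ 4.9
  x4 ≤ 0.8
  x1, x2, x3, x4, x5, x6 ≥ 0.
The optimal basis is {oatmeal, chicken breast, brown rice}; quinoa, salmon, spinach drop out. The fibre, protein, the brown rice cap requirements are met with equality.
Solving gives x2 = 0.08, x3 = 1.434, x4 = 0.8.
Total cost: 0.56·0.08 + 2.97·1.434 + 0.65·0.8 = 4.8238.

£4.82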